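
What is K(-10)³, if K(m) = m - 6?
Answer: -4096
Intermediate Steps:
K(m) = -6 + m
K(-10)³ = (-6 - 10)³ = (-16)³ = -4096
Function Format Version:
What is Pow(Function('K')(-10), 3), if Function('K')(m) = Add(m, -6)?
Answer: -4096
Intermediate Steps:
Function('K')(m) = Add(-6, m)
Pow(Function('K')(-10), 3) = Pow(Add(-6, -10), 3) = Pow(-16, 3) = -4096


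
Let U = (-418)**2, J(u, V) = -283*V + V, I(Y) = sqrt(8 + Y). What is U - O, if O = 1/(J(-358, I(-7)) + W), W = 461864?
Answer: 80649453367/461582 ≈ 1.7472e+5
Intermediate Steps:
J(u, V) = -282*V
O = 1/461582 (O = 1/(-282*sqrt(8 - 7) + 461864) = 1/(-282*sqrt(1) + 461864) = 1/(-282*1 + 461864) = 1/(-282 + 461864) = 1/461582 ≈ 2.1665e-6)
U = 174724
U - O = 174724 - 1*1/461582 = 174724 - 1/461582 = 80649453367/461582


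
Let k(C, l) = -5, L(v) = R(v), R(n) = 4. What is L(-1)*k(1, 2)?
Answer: -20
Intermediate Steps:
L(v) = 4
L(-1)*k(1, 2) = 4*(-5) = -20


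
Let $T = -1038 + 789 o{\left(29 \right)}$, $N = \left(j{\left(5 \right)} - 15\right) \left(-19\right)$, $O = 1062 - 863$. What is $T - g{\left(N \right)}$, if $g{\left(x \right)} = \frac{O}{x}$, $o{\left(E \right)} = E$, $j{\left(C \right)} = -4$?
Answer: $\frac{7885124}{361} \approx 21842.0$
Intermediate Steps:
$O = 199$
$N = 361$ ($N = \left(-4 - 15\right) \left(-19\right) = \left(-19\right) \left(-19\right) = 361$)
$g{\left(x \right)} = \frac{199}{x}$
$T = 21843$ ($T = -1038 + 789 \cdot 29 = -1038 + 22881 = 21843$)
$T - g{\left(N \right)} = 21843 - \frac{199}{361} = \frac{7885124}{361}$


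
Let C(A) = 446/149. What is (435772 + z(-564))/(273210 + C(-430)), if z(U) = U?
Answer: 8105749/5088592 ≈ 1.5929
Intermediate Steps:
C(A) = 446/149 (C(A) = 446*(1/149) = 446/149)
(435772 + z(-564))/(273210 + C(-430)) = (435772 - 564)/(273210 + 446/149) = 435208/(40708736/149) = 435208*(149/40708736) = 8105749/5088592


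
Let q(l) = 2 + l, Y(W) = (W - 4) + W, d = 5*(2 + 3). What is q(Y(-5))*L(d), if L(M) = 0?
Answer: 0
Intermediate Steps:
d = 25 (d = 5*5 = 25)
Y(W) = -4 + 2*W (Y(W) = (-4 + W) + W = -4 + 2*W)
q(Y(-5))*L(d) = (2 + (-4 + 2*(-5)))*0 = (2 + (-4 - 10))*0 = (2 - 14)*0 = -12*0 = 0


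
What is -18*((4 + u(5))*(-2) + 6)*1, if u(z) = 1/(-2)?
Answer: 18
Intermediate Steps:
u(z) = -1/2
-18*((4 + u(5))*(-2) + 6)*1 = -18*((4 - 1/2)*(-2) + 6)*1 = -18*((7/2)*(-2) + 6)*1 = -18*(-7 + 6)*1 = -18*(-1)*1 = 18*1 = 18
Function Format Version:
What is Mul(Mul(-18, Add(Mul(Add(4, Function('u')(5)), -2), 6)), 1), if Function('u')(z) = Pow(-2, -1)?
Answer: 18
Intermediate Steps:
Function('u')(z) = Rational(-1, 2)
Mul(Mul(-18, Add(Mul(Add(4, Function('u')(5)), -2), 6)), 1) = Mul(Mul(-18, Add(Mul(Add(4, Rational(-1, 2)), -2), 6)), 1) = Mul(Mul(-18, Add(Mul(Rational(7, 2), -2), 6)), 1) = Mul(Mul(-18, Add(-7, 6)), 1) = Mul(Mul(-18, -1), 1) = Mul(18, 1) = 18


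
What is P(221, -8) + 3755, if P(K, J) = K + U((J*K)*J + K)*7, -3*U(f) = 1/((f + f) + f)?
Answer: 514037153/129285 ≈ 3976.0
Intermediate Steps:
U(f) = -1/(9*f) (U(f) = -1/(3*((f + f) + f)) = -1/(3*(2*f + f)) = -1/(3*f)/3 = -1/(9*f))
P(K, J) = K - 7/(9*(K + K*J²)) (P(K, J) = K - 1/(9*((J*K)*J + K))*7 = K - 1/(9*(K*J² + K))*7 = K - 1/(9*(K + K*J²))*7 = K - 7/(9*(K + K*J²)))
P(221, -8) + 3755 = (⅑)*(-7 + 9*221²*(1 + (-8)²))/(221*(1 + (-8)²)) + 3755 = (⅑)*(1/221)*(-7 + 9*48841*(1 + 64))/(1 + 64) + 3755 = (⅑)*(1/221)*(-7 + 9*48841*65)/65 + 3755 = (⅑)*(1/221)*(1/65)*(-7 + 28571985) + 3755 = (⅑)*(1/221)*(1/65)*28571978 + 3755 = 28571978/129285 + 3755 = 514037153/129285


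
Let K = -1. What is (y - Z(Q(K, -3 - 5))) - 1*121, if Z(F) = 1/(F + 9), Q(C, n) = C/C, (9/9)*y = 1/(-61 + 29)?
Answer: -19381/160 ≈ -121.13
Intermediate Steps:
y = -1/32 (y = 1/(-61 + 29) = 1/(-32) = -1/32 ≈ -0.031250)
Q(C, n) = 1
Z(F) = 1/(9 + F)
(y - Z(Q(K, -3 - 5))) - 1*121 = (-1/32 - 1/(9 + 1)) - 1*121 = (-1/32 - 1/10) - 121 = (-1/32 - 1*⅒) - 121 = (-1/32 - ⅒) - 121 = -21/160 - 121 = -19381/160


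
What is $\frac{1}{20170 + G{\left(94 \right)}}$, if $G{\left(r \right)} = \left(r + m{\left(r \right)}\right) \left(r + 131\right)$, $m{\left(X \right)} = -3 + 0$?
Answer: $\frac{1}{40645} \approx 2.4603 \cdot 10^{-5}$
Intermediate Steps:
$m{\left(X \right)} = -3$
$G{\left(r \right)} = \left(-3 + r\right) \left(131 + r\right)$ ($G{\left(r \right)} = \left(r - 3\right) \left(r + 131\right) = \left(-3 + r\right) \left(131 + r\right)$)
$\frac{1}{20170 + G{\left(94 \right)}} = \frac{1}{20170 + \left(-393 + 94^{2} + 128 \cdot 94\right)} = \frac{1}{20170 + \left(-393 + 8836 + 12032\right)} = \frac{1}{20170 + 20475} = \frac{1}{40645}$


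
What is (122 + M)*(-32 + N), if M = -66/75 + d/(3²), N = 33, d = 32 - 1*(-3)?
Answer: 28127/225 ≈ 125.01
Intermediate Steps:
d = 35 (d = 32 + 3 = 35)
M = 677/225 (M = -66/75 + 35/(3²) = -66*1/75 + 35/9 = -22/25 + 35*(⅑) = -22/25 + 35/9 = 677/225 ≈ 3.0089)
(122 + M)*(-32 + N) = (122 + 677/225)*(-32 + 33) = (28127/225)*1 = 28127/225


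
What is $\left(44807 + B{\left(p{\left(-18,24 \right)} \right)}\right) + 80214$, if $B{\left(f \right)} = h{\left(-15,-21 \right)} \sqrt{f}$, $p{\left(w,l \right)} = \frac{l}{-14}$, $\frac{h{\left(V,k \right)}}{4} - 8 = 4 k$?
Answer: $125021 - \frac{608 i \sqrt{21}}{7} \approx 1.2502 \cdot 10^{5} - 398.03 i$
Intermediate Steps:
$h{\left(V,k \right)} = 32 + 16 k$ ($h{\left(V,k \right)} = 32 + 4 \cdot 4 k = 32 + 16 k$)
$p{\left(w,l \right)} = - \frac{l}{14}$ ($p{\left(w,l \right)} = l \left(- \frac{1}{14}\right) = - \frac{l}{14}$)
$B{\left(f \right)} = - 304 \sqrt{f}$ ($B{\left(f \right)} = \left(32 + 16 \left(-21\right)\right) \sqrt{f} = \left(32 - 336\right) \sqrt{f} = - 304 \sqrt{f}$)
$\left(44807 + B{\left(p{\left(-18,24 \right)} \right)}\right) + 80214 = \left(44807 - 304 \sqrt{\left(- \frac{1}{14}\right) 24}\right) + 80214 = \left(44807 - 304 \sqrt{- \frac{12}{7}}\right) + 80214 = \left(44807 - 304 \frac{2 i \sqrt{21}}{7}\right) + 80214 = \left(44807 - \frac{608 i \sqrt{21}}{7}\right) + 80214 = 125021 - \frac{608 i \sqrt{21}}{7}$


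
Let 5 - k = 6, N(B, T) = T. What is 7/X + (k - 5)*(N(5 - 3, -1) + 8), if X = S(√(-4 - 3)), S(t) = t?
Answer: -42 - I*√7 ≈ -42.0 - 2.6458*I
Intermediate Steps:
X = I*√7 (X = √(-4 - 3) = √(-7) = I*√7 ≈ 2.6458*I)
k = -1 (k = 5 - 1*6 = 5 - 6 = -1)
7/X + (k - 5)*(N(5 - 3, -1) + 8) = 7/(I*√7) + (-1 - 5)*(-1 + 8) = -I*√7/7*7 - 6*7 = -I*√7 - 42 = -42 - I*√7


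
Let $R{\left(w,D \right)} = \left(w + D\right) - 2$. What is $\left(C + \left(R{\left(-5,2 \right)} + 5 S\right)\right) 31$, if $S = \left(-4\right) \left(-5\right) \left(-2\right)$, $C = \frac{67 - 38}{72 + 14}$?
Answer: $- \frac{545631}{86} \approx -6344.5$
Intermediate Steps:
$R{\left(w,D \right)} = -2 + D + w$ ($R{\left(w,D \right)} = \left(D + w\right) - 2 = -2 + D + w$)
$C = \frac{29}{86} \approx 0.33721$
$S = -40$ ($S = 20 \left(-2\right) = -40$)
$\left(C + \left(R{\left(-5,2 \right)} + 5 S\right)\right) 31 = \left(\frac{29}{86} + \left(\left(-2 + 2 - 5\right) + 5 \left(-40\right)\right)\right) 31 = \left(\frac{29}{86} - 205\right) 31 = \left(- \frac{17601}{86}\right) 31 = - \frac{545631}{86}$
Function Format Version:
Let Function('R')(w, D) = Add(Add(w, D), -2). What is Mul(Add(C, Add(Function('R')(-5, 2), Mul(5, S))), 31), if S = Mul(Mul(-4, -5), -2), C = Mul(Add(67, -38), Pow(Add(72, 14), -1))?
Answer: Rational(-545631, 86) ≈ -6344.5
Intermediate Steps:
Function('R')(w, D) = Add(-2, D, w) (Function('R')(w, D) = Add(Add(D, w), -2) = Add(-2, D, w))
C = Rational(29, 86) (C = Mul(29, Pow(86, -1)) = Mul(29, Rational(1, 86)) = Rational(29, 86) ≈ 0.33721)
S = -40 (S = Mul(20, -2) = -40)
Mul(Add(C, Add(Function('R')(-5, 2), Mul(5, S))), 31) = Mul(Add(Rational(29, 86), Add(Add(-2, 2, -5), Mul(5, -40))), 31) = Mul(Add(Rational(29, 86), Add(-5, -200)), 31) = Mul(Add(Rational(29, 86), -205), 31) = Mul(Rational(-17601, 86), 31) = Rational(-545631, 86)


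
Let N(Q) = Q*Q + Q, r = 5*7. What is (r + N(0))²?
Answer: 1225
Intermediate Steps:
r = 35
N(Q) = Q + Q² (N(Q) = Q² + Q = Q + Q²)
(r + N(0))² = (35 + 0*(1 + 0))² = (35 + 0*1)² = (35 + 0)² = 35² = 1225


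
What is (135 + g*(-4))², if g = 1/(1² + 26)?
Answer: 13256881/729 ≈ 18185.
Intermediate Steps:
g = 1/27 (g = 1/(1 + 26) = 1/27 ≈ 0.037037)
(135 + g*(-4))² = (135 + (1/27)*(-4))² = (135 - 4/27)² = (3641/27)² = 13256881/729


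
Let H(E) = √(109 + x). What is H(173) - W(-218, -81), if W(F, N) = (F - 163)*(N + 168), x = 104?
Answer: 33147 + √213 ≈ 33162.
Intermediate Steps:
W(F, N) = (-163 + F)*(168 + N)
H(E) = √213 (H(E) = √(109 + 104) = √213)
H(173) - W(-218, -81) = √213 - (-27384 - 163*(-81) + 168*(-218) - 218*(-81)) = √213 - (-27384 + 13203 - 36624 + 17658) = √213 - 1*(-33147) = √213 + 33147 = 33147 + √213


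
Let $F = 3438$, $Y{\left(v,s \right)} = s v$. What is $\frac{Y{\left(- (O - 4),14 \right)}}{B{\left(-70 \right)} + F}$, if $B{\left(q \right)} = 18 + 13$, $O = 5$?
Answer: $- \frac{14}{3469} \approx -0.0040357$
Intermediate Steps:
$B{\left(q \right)} = 31$
$\frac{Y{\left(- (O - 4),14 \right)}}{B{\left(-70 \right)} + F} = \frac{14 \left(- (5 - 4)\right)}{31 + 3438} = \frac{14 \left(\left(-1\right) 1\right)}{3469} = 14 \left(-1\right) \frac{1}{3469} = \left(-14\right) \frac{1}{3469} = - \frac{14}{3469}$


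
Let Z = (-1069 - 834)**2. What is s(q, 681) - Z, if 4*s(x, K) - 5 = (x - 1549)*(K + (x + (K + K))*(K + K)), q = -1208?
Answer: -148659596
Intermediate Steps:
s(x, K) = 5/4 + (-1549 + x)*(K + 2*K*(x + 2*K))/4 (s(x, K) = 5/4 + ((x - 1549)*(K + (x + (K + K))*(K + K)))/4 = 5/4 + ((-1549 + x)*(K + (x + 2*K)*(2*K)))/4 = 5/4 + ((-1549 + x)*(K + 2*K*(x + 2*K)))/4 = 5/4 + (-1549 + x)*(K + 2*K*(x + 2*K))/4)
Z = 3621409 (Z = (-1903)**2 = 3621409)
s(q, 681) - Z = (5/4 - 1549*681**2 - 1549/4*681 - 1208*681**2 + (1/2)*681*(-1208)**2 - 3097/4*681*(-1208)) - 1*3621409 = (5/4 - 1549*463761 - 1054869/4 - 1208*463761 + (1/2)*681*1459264 + 636935214) - 3621409 = (5/4 - 718365789 - 1054869/4 - 560223288 + 496879392 + 636935214) - 3621409 = -145038187 - 3621409 = -148659596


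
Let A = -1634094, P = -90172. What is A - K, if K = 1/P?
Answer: -147349524167/90172 ≈ -1.6341e+6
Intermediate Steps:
K = -1/90172 (K = 1/(-90172) = -1/90172 ≈ -1.1090e-5)
A - K = -1634094 - 1*(-1/90172) = -1634094 + 1/90172 = -147349524167/90172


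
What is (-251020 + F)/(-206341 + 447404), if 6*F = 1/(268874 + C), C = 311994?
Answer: -874856912159/840154696104 ≈ -1.0413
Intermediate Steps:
F = 1/3485208 (F = 1/(6*(268874 + 311994)) = (⅙)/580868 = (⅙)*(1/580868) = 1/3485208 ≈ 2.8693e-7)
(-251020 + F)/(-206341 + 447404) = (-251020 + 1/3485208)/(-206341 + 447404) = -874856912159/3485208/241063 = -874856912159/3485208*1/241063 = -874856912159/840154696104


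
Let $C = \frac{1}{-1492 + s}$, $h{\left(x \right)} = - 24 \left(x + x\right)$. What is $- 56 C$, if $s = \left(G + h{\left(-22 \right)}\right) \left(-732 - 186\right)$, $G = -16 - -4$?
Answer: $\frac{14}{239971} \approx 5.834 \cdot 10^{-5}$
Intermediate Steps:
$h{\left(x \right)} = - 48 x$ ($h{\left(x \right)} = - 24 \cdot 2 x = - 48 x$)
$G = -12$ ($G = -16 + 4 = -12$)
$s = -958392$ ($s = \left(-12 - -1056\right) \left(-732 - 186\right) = \left(-12 + 1056\right) \left(-918\right) = 1044 \left(-918\right) = -958392$)
$C = - \frac{1}{959884}$ ($C = \frac{1}{-1492 - 958392} = \frac{1}{-959884} = - \frac{1}{959884} \approx -1.0418 \cdot 10^{-6}$)
$- 56 C = \left(-56\right) \left(- \frac{1}{959884}\right) = \frac{14}{239971}$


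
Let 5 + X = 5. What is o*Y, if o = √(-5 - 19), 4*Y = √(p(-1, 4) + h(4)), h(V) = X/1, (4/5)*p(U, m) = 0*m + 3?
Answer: 3*I*√10/4 ≈ 2.3717*I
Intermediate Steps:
X = 0 (X = -5 + 5 = 0)
p(U, m) = 15/4 (p(U, m) = 5*(0*m + 3)/4 = 5*(0 + 3)/4 = (5/4)*3 = 15/4)
h(V) = 0 (h(V) = 0/1 = 0*1 = 0)
Y = √15/8 (Y = √(15/4 + 0)/4 = √(15/4)/4 = (√15/2)/4 = √15/8 ≈ 0.48412)
o = 2*I*√6 (o = √(-24) = 2*I*√6 ≈ 4.899*I)
o*Y = (2*I*√6)*(√15/8) = 3*I*√10/4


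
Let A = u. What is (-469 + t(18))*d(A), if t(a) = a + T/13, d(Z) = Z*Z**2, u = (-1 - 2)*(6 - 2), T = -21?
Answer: 10167552/13 ≈ 7.8212e+5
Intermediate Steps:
u = -12 (u = -3*4 = -12)
A = -12
d(Z) = Z**3
t(a) = -21/13 + a (t(a) = a - 21/13 = -21/13 + a)
(-469 + t(18))*d(A) = (-469 + (-21/13 + 18))*(-12)**3 = (-469 + 213/13)*(-1728) = -5884/13*(-1728) = 10167552/13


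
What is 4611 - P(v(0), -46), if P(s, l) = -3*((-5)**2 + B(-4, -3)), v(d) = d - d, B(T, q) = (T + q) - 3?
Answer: 4656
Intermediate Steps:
B(T, q) = -3 + T + q
v(d) = 0
P(s, l) = -45 (P(s, l) = -3*((-5)**2 + (-3 - 4 - 3)) = -3*(25 - 10) = -3*15 = -45)
4611 - P(v(0), -46) = 4611 - 1*(-45) = 4611 + 45 = 4656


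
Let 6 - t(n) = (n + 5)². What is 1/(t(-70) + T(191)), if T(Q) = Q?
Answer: -1/4028 ≈ -0.00024826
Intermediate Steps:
t(n) = 6 - (5 + n)² (t(n) = 6 - (n + 5)² = 6 - (5 + n)²)
1/(t(-70) + T(191)) = 1/((6 - (5 - 70)²) + 191) = 1/((6 - 1*(-65)²) + 191) = 1/((6 - 1*4225) + 191) = 1/((6 - 4225) + 191) = 1/(-4219 + 191) = 1/(-4028) = -1/4028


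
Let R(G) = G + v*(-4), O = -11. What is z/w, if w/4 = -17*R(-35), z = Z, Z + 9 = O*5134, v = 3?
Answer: -56483/3196 ≈ -17.673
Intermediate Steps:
Z = -56483 (Z = -9 - 11*5134 = -9 - 56474 = -56483)
z = -56483
R(G) = -12 + G (R(G) = G + 3*(-4) = G - 12 = -12 + G)
w = 3196 (w = 4*(-17*(-12 - 35)) = 4*(-17*(-47)) = 4*799 = 3196)
z/w = -56483/3196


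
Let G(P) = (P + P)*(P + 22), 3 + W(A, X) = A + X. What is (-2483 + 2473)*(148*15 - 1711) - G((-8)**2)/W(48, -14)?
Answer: -168798/31 ≈ -5445.1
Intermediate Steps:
W(A, X) = -3 + A + X (W(A, X) = -3 + (A + X) = -3 + A + X)
G(P) = 2*P*(22 + P) (G(P) = (2*P)*(22 + P) = 2*P*(22 + P))
(-2483 + 2473)*(148*15 - 1711) - G((-8)**2)/W(48, -14) = (-2483 + 2473)*(148*15 - 1711) - 2*(-8)**2*(22 + (-8)**2)/(-3 + 48 - 14) = -10*(2220 - 1711) - 2*64*(22 + 64)/31 = -10*509 - 2*64*86/31 = -5090 - 11008/31 = -168798/31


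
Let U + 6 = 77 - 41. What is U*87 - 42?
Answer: 2568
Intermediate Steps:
U = 30 (U = -6 + (77 - 41) = -6 + 36 = 30)
U*87 - 42 = 30*87 - 42 = 2610 - 42 = 2568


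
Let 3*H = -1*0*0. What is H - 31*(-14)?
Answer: 434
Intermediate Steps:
H = 0 (H = (-1*0*0)/3 = (0*0)/3 = (1/3)*0 = 0)
H - 31*(-14) = 0 - 31*(-14) = 0 + 434 = 434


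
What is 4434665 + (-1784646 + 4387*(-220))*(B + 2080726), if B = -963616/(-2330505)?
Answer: -13334096051499151531/2330505 ≈ -5.7216e+12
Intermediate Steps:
B = 963616/2330505 (B = -963616*(-1/2330505) = 963616/2330505 ≈ 0.41348)
4434665 + (-1784646 + 4387*(-220))*(B + 2080726) = 4434665 + (-1784646 + 4387*(-220))*(963616/2330505 + 2080726) = 4434665 + (-1784646 - 965140)*(4849143310246/2330505) = 4434665 - 2749786*4849143310246/2330505 = 4434665 - 13334106386508107356/2330505 = -13334096051499151531/2330505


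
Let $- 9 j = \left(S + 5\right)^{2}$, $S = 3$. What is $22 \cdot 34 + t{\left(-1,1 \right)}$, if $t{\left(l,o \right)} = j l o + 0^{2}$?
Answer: $\frac{6796}{9} \approx 755.11$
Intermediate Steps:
$j = - \frac{64}{9}$ ($j = - \frac{\left(3 + 5\right)^{2}}{9} = - \frac{8^{2}}{9} = \left(- \frac{1}{9}\right) 64 = - \frac{64}{9} \approx -7.1111$)
$t{\left(l,o \right)} = - \frac{64 l o}{9}$ ($t{\left(l,o \right)} = - \frac{64 l}{9} o + 0^{2} = - \frac{64 l o}{9} + 0 = - \frac{64 l o}{9}$)
$22 \cdot 34 + t{\left(-1,1 \right)} = 22 \cdot 34 - \left(- \frac{64}{9}\right) 1 = 748 + \frac{64}{9} = \frac{6796}{9}$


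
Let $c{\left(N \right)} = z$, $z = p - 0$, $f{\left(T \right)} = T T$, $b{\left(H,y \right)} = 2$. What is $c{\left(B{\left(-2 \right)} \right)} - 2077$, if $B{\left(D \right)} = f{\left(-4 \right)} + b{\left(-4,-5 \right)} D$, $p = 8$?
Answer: $-2069$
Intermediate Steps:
$f{\left(T \right)} = T^{2}$
$B{\left(D \right)} = 16 + 2 D$ ($B{\left(D \right)} = \left(-4\right)^{2} + 2 D = 16 + 2 D$)
$z = 8$ ($z = 8 - 0 = 8 + 0 = 8$)
$c{\left(N \right)} = 8$
$c{\left(B{\left(-2 \right)} \right)} - 2077 = 8 - 2077 = -2069$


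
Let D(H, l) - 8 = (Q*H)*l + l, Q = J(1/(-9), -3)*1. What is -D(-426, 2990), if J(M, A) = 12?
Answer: 15281882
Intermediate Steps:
Q = 12 (Q = 12*1 = 12)
D(H, l) = 8 + l + 12*H*l (D(H, l) = 8 + ((12*H)*l + l) = 8 + (12*H*l + l) = 8 + (l + 12*H*l) = 8 + l + 12*H*l)
-D(-426, 2990) = -(8 + 2990 + 12*(-426)*2990) = -(8 + 2990 - 15284880) = -1*(-15281882) = 15281882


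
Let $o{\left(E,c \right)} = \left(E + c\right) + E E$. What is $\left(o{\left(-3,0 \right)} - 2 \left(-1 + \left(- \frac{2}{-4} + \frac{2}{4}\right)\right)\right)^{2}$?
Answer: $36$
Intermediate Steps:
$o{\left(E,c \right)} = E + c + E^{2}$ ($o{\left(E,c \right)} = \left(E + c\right) + E^{2} = E + c + E^{2}$)
$\left(o{\left(-3,0 \right)} - 2 \left(-1 + \left(- \frac{2}{-4} + \frac{2}{4}\right)\right)\right)^{2} = \left(\left(-3 + 0 + \left(-3\right)^{2}\right) - 2 \left(-1 + \left(- \frac{2}{-4} + \frac{2}{4}\right)\right)\right)^{2} = \left(\left(-3 + 0 + 9\right) - 2 \left(-1 + \left(\left(-2\right) \left(- \frac{1}{4}\right) + 2 \cdot \frac{1}{4}\right)\right)\right)^{2} = \left(6 - 2 \left(-1 + \left(\frac{1}{2} + \frac{1}{2}\right)\right)\right)^{2} = \left(6 - 2 \left(-1 + 1\right)\right)^{2} = \left(6 - 0\right)^{2} = \left(6 + 0\right)^{2} = 6^{2} = 36$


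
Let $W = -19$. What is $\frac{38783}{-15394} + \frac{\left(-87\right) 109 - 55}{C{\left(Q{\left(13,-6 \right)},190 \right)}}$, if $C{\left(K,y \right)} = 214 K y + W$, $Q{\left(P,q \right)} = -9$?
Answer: $- \frac{739271575}{296503834} \approx -2.4933$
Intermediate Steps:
$C{\left(K,y \right)} = -19 + 214 K y$ ($C{\left(K,y \right)} = 214 K y - 19 = -19 + 214 K y$)
$\frac{38783}{-15394} + \frac{\left(-87\right) 109 - 55}{C{\left(Q{\left(13,-6 \right)},190 \right)}} = \frac{38783}{-15394} + \frac{\left(-87\right) 109 - 55}{-19 + 214 \left(-9\right) 190} = 38783 \left(- \frac{1}{15394}\right) + \frac{-9483 - 55}{-19 - 365940} = - \frac{38783}{15394} - \frac{9538}{-365959} = - \frac{38783}{15394} - - \frac{502}{19261} = - \frac{38783}{15394} + \frac{502}{19261} = - \frac{739271575}{296503834}$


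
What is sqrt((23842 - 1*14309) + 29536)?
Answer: 3*sqrt(4341) ≈ 197.66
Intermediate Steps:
sqrt((23842 - 1*14309) + 29536) = sqrt((23842 - 14309) + 29536) = sqrt(9533 + 29536) = sqrt(39069) = 3*sqrt(4341)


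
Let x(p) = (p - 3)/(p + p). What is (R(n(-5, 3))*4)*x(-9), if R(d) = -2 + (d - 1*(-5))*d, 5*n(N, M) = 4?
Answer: 176/25 ≈ 7.0400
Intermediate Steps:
n(N, M) = ⅘ (n(N, M) = (⅕)*4 = ⅘)
R(d) = -2 + d*(5 + d) (R(d) = -2 + (d + 5)*d = -2 + (5 + d)*d = -2 + d*(5 + d))
x(p) = (-3 + p)/(2*p) (x(p) = (-3 + p)/((2*p)) = (-3 + p)*(1/(2*p)) = (-3 + p)/(2*p))
(R(n(-5, 3))*4)*x(-9) = ((-2 + (⅘)² + 5*(⅘))*4)*((½)*(-3 - 9)/(-9)) = ((-2 + 16/25 + 4)*4)*((½)*(-⅑)*(-12)) = ((66/25)*4)*(⅔) = (264/25)*(⅔) = 176/25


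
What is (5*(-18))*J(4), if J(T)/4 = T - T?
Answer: 0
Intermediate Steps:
J(T) = 0 (J(T) = 4*(T - T) = 4*0 = 0)
(5*(-18))*J(4) = (5*(-18))*0 = -90*0 = 0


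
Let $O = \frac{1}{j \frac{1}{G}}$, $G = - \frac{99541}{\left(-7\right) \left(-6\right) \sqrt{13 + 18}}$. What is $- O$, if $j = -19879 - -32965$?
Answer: $\frac{3211 \sqrt{31}}{549612} \approx 0.032529$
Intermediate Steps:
$j = 13086$ ($j = -19879 + 32965 = 13086$)
$G = - \frac{3211 \sqrt{31}}{42}$ ($G = - \frac{99541}{42 \sqrt{31}} = - 99541 \frac{\sqrt{31}}{1302} = - \frac{3211 \sqrt{31}}{42} \approx -425.67$)
$O = - \frac{3211 \sqrt{31}}{549612}$ ($O = \frac{1}{13086 \frac{1}{\left(- \frac{3211}{42}\right) \sqrt{31}}} = \frac{1}{13086 \left(- \frac{42 \sqrt{31}}{99541}\right)} = \frac{1}{\left(- \frac{549612}{99541}\right) \sqrt{31}} = - \frac{3211 \sqrt{31}}{549612} \approx -0.032529$)
$- O = - \frac{\left(-3211\right) \sqrt{31}}{549612} = \frac{3211 \sqrt{31}}{549612}$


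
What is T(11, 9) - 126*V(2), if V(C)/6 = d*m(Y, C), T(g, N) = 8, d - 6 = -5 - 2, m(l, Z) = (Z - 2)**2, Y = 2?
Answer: 8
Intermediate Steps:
m(l, Z) = (-2 + Z)**2
d = -1 (d = 6 + (-5 - 2) = 6 - 7 = -1)
V(C) = -6*(-2 + C)**2 (V(C) = 6*(-(-2 + C)**2) = -6*(-2 + C)**2)
T(11, 9) - 126*V(2) = 8 - (-756)*(-2 + 2)**2 = 8 - (-756)*0**2 = 8 - (-756)*0 = 8 - 126*0 = 8 + 0 = 8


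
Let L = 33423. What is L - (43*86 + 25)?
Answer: 29700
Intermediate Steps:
L - (43*86 + 25) = 33423 - (43*86 + 25) = 33423 - (3698 + 25) = 33423 - 1*3723 = 33423 - 3723 = 29700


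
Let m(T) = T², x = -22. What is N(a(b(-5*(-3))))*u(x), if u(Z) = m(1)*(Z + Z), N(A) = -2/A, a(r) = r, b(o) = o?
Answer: 88/15 ≈ 5.8667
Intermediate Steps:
u(Z) = 2*Z (u(Z) = 1²*(Z + Z) = 1*(2*Z) = 2*Z)
N(a(b(-5*(-3))))*u(x) = (-2/((-5*(-3))))*(2*(-22)) = -2/15*(-44) = 88/15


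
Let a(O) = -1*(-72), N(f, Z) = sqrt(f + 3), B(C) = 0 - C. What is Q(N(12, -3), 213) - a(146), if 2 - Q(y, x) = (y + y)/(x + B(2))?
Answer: -70 - 2*sqrt(15)/211 ≈ -70.037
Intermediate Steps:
B(C) = -C
N(f, Z) = sqrt(3 + f)
Q(y, x) = 2 - 2*y/(-2 + x) (Q(y, x) = 2 - (y + y)/(x - 1*2) = 2 - 2*y/(x - 2) = 2 - 2*y/(-2 + x))
a(O) = 72
Q(N(12, -3), 213) - a(146) = 2*(-2 + 213 - sqrt(3 + 12))/(-2 + 213) - 1*72 = 2*(-2 + 213 - sqrt(15))/211 - 72 = 2*(1/211)*(211 - sqrt(15)) - 72 = (2 - 2*sqrt(15)/211) - 72 = -70 - 2*sqrt(15)/211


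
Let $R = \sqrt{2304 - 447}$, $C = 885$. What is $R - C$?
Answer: $-885 + \sqrt{1857} \approx -841.91$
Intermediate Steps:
$R = \sqrt{1857} \approx 43.093$
$R - C = \sqrt{1857} - 885 = -885 + \sqrt{1857}$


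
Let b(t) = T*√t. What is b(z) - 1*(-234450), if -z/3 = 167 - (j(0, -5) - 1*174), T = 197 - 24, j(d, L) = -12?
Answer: 234450 + 173*I*√1059 ≈ 2.3445e+5 + 5629.8*I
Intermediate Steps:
T = 173
z = -1059 (z = -3*(167 - (-12 - 1*174)) = -3*(167 - (-12 - 174)) = -3*(167 - 1*(-186)) = -3*(167 + 186) = -3*353 = -1059)
b(t) = 173*√t
b(z) - 1*(-234450) = 173*√(-1059) - 1*(-234450) = 173*(I*√1059) + 234450 = 173*I*√1059 + 234450 = 234450 + 173*I*√1059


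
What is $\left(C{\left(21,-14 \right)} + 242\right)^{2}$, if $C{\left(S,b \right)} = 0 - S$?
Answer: $48841$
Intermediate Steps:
$C{\left(S,b \right)} = - S$
$\left(C{\left(21,-14 \right)} + 242\right)^{2} = \left(\left(-1\right) 21 + 242\right)^{2} = \left(-21 + 242\right)^{2} = 221^{2} = 48841$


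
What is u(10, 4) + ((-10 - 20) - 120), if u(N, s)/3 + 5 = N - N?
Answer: -165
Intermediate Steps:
u(N, s) = -15 (u(N, s) = -15 + 3*(N - N) = -15 + 3*0 = -15 + 0 = -15)
u(10, 4) + ((-10 - 20) - 120) = -15 + ((-10 - 20) - 120) = -15 + (-30 - 120) = -15 - 150 = -165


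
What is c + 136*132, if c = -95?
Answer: 17857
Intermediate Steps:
c + 136*132 = -95 + 136*132 = -95 + 17952 = 17857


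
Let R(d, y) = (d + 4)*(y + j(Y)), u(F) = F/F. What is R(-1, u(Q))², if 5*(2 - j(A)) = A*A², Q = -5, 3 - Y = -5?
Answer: 2223081/25 ≈ 88923.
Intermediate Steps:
Y = 8 (Y = 3 - 1*(-5) = 3 + 5 = 8)
j(A) = 2 - A³/5 (j(A) = 2 - A*A²/5 = 2 - A³/5)
u(F) = 1
R(d, y) = (4 + d)*(-502/5 + y) (R(d, y) = (d + 4)*(y + (2 - ⅕*8³)) = (4 + d)*(y + (2 - ⅕*512)) = (4 + d)*(y + (2 - 512/5)) = (4 + d)*(y - 502/5) = (4 + d)*(-502/5 + y))
R(-1, u(Q))² = (-2008/5 + 4*1 - 502/5*(-1) - 1*1)² = (-2008/5 + 4 + 502/5 - 1)² = (-1491/5)² = 2223081/25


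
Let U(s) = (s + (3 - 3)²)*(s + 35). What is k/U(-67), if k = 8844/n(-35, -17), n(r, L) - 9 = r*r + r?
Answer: 3/872 ≈ 0.0034404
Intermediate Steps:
U(s) = s*(35 + s) (U(s) = (s + 0²)*(35 + s) = (s + 0)*(35 + s) = s*(35 + s))
n(r, L) = 9 + r + r² (n(r, L) = 9 + (r*r + r) = 9 + (r² + r) = 9 + (r + r²) = 9 + r + r²)
k = 804/109 (k = 8844/(9 - 35 + (-35)²) = 8844/(9 - 35 + 1225) = 8844/1199 = 8844*(1/1199) = 804/109 ≈ 7.3761)
k/U(-67) = 804/(109*((-67*(35 - 67)))) = 804/(109*((-67*(-32)))) = (804/109)/2144 = (804/109)*(1/2144) = 3/872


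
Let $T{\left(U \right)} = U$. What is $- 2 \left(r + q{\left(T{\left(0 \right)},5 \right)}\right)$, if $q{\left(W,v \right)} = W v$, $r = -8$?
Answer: $16$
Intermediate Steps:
$- 2 \left(r + q{\left(T{\left(0 \right)},5 \right)}\right) = - 2 \left(-8 + 0 \cdot 5\right) = - 2 \left(-8 + 0\right) = \left(-2\right) \left(-8\right) = 16$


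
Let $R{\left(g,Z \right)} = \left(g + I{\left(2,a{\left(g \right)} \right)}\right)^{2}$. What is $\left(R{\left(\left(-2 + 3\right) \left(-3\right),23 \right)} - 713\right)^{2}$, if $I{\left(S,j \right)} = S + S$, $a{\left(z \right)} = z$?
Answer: $506944$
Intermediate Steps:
$I{\left(S,j \right)} = 2 S$
$R{\left(g,Z \right)} = \left(4 + g\right)^{2}$ ($R{\left(g,Z \right)} = \left(g + 2 \cdot 2\right)^{2} = \left(g + 4\right)^{2} = \left(4 + g\right)^{2}$)
$\left(R{\left(\left(-2 + 3\right) \left(-3\right),23 \right)} - 713\right)^{2} = \left(\left(4 + \left(-2 + 3\right) \left(-3\right)\right)^{2} - 713\right)^{2} = \left(\left(4 + 1 \left(-3\right)\right)^{2} - 713\right)^{2} = \left(\left(4 - 3\right)^{2} - 713\right)^{2} = \left(1^{2} - 713\right)^{2} = \left(1 - 713\right)^{2} = \left(-712\right)^{2} = 506944$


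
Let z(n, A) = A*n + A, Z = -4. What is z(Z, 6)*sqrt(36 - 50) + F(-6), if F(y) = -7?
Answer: -7 - 18*I*sqrt(14) ≈ -7.0 - 67.35*I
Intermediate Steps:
z(n, A) = A + A*n
z(Z, 6)*sqrt(36 - 50) + F(-6) = (6*(1 - 4))*sqrt(36 - 50) - 7 = (6*(-3))*sqrt(-14) - 7 = -18*I*sqrt(14) - 7 = -7 - 18*I*sqrt(14)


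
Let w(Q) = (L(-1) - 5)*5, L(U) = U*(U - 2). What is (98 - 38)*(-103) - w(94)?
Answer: -6170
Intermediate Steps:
L(U) = U*(-2 + U)
w(Q) = -10 (w(Q) = (-(-2 - 1) - 5)*5 = (-1*(-3) - 5)*5 = (3 - 5)*5 = -2*5 = -10)
(98 - 38)*(-103) - w(94) = (98 - 38)*(-103) - 1*(-10) = 60*(-103) + 10 = -6180 + 10 = -6170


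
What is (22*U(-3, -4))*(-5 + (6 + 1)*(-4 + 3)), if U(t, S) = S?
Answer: 1056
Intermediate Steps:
(22*U(-3, -4))*(-5 + (6 + 1)*(-4 + 3)) = (22*(-4))*(-5 + (6 + 1)*(-4 + 3)) = -88*(-5 + 7*(-1)) = -88*(-5 - 7) = -88*(-12) = 1056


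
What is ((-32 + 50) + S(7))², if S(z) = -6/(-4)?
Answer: 1521/4 ≈ 380.25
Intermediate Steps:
S(z) = 3/2 (S(z) = -6*(-¼) = 3/2)
((-32 + 50) + S(7))² = ((-32 + 50) + 3/2)² = (18 + 3/2)² = (39/2)² = 1521/4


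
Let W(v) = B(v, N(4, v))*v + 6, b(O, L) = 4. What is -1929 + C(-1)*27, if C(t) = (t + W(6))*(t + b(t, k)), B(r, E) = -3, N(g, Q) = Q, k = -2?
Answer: -2982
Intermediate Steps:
W(v) = 6 - 3*v (W(v) = -3*v + 6 = 6 - 3*v)
C(t) = (-12 + t)*(4 + t) (C(t) = (t + (6 - 3*6))*(t + 4) = (t + (6 - 18))*(4 + t) = (t - 12)*(4 + t) = (-12 + t)*(4 + t))
-1929 + C(-1)*27 = -1929 + (-48 + (-1)² - 8*(-1))*27 = -1929 + (-48 + 1 + 8)*27 = -1929 - 39*27 = -1929 - 1053 = -2982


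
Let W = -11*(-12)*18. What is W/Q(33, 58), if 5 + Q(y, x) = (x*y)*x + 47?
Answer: 396/18509 ≈ 0.021395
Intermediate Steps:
Q(y, x) = 42 + y*x**2 (Q(y, x) = -5 + ((x*y)*x + 47) = -5 + (y*x**2 + 47) = -5 + (47 + y*x**2) = 42 + y*x**2)
W = 2376 (W = 132*18 = 2376)
W/Q(33, 58) = 2376/(42 + 33*58**2) = 2376/(42 + 33*3364) = 2376/(42 + 111012) = 2376/111054 = 2376*(1/111054) = 396/18509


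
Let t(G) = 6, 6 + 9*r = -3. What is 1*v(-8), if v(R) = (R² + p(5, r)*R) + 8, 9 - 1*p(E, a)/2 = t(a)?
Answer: 24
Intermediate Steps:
r = -1 (r = -⅔ + (⅑)*(-3) = -⅔ - ⅓ = -1)
p(E, a) = 6 (p(E, a) = 18 - 2*6 = 18 - 12 = 6)
v(R) = 8 + R² + 6*R (v(R) = (R² + 6*R) + 8 = 8 + R² + 6*R)
1*v(-8) = 1*(8 + (-8)² + 6*(-8)) = 1*(8 + 64 - 48) = 1*24 = 24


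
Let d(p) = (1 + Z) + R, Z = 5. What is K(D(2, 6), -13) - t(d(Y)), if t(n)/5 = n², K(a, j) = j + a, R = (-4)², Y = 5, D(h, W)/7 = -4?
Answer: -2461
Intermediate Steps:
D(h, W) = -28 (D(h, W) = 7*(-4) = -28)
R = 16
K(a, j) = a + j
d(p) = 22 (d(p) = (1 + 5) + 16 = 6 + 16 = 22)
t(n) = 5*n²
K(D(2, 6), -13) - t(d(Y)) = (-28 - 13) - 5*22² = -41 - 5*484 = -41 - 1*2420 = -41 - 2420 = -2461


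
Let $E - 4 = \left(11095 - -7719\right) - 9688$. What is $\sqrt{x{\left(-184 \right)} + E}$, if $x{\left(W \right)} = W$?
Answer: $3 \sqrt{994} \approx 94.583$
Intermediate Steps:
$E = 9130$ ($E = 4 + \left(\left(11095 - -7719\right) - 9688\right) = 4 + \left(\left(11095 + 7719\right) - 9688\right) = 4 + \left(18814 - 9688\right) = 4 + 9126 = 9130$)
$\sqrt{x{\left(-184 \right)} + E} = \sqrt{-184 + 9130} = \sqrt{8946} = 3 \sqrt{994}$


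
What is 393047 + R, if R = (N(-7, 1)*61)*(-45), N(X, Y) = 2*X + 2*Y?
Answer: 425987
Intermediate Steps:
R = 32940 (R = ((2*(-7) + 2*1)*61)*(-45) = ((-14 + 2)*61)*(-45) = -12*61*(-45) = -732*(-45) = 32940)
393047 + R = 393047 + 32940 = 425987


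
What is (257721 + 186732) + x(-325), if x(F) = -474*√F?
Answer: 444453 - 2370*I*√13 ≈ 4.4445e+5 - 8545.2*I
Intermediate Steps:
(257721 + 186732) + x(-325) = (257721 + 186732) - 2370*I*√13 = 444453 - 2370*I*√13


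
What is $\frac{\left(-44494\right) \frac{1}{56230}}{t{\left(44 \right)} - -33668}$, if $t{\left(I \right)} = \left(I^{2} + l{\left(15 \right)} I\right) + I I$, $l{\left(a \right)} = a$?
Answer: $- \frac{22247}{1073993000} \approx -2.0714 \cdot 10^{-5}$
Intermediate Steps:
$t{\left(I \right)} = 2 I^{2} + 15 I$ ($t{\left(I \right)} = \left(I^{2} + 15 I\right) + I I = \left(I^{2} + 15 I\right) + I^{2} = 2 I^{2} + 15 I$)
$\frac{\left(-44494\right) \frac{1}{56230}}{t{\left(44 \right)} - -33668} = \frac{\left(-44494\right) \frac{1}{56230}}{44 \left(15 + 2 \cdot 44\right) - -33668} = \frac{\left(-44494\right) \frac{1}{56230}}{44 \left(15 + 88\right) + 33668} = - \frac{22247}{28115 \left(44 \cdot 103 + 33668\right)} = - \frac{22247}{28115 \left(4532 + 33668\right)} = - \frac{22247}{28115 \cdot 38200} = \left(- \frac{22247}{28115}\right) \frac{1}{38200} = - \frac{22247}{1073993000}$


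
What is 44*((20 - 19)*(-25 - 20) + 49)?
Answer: 176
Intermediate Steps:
44*((20 - 19)*(-25 - 20) + 49) = 44*(1*(-45) + 49) = 44*(-45 + 49) = 44*4 = 176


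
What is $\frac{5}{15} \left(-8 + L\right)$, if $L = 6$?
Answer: $- \frac{2}{3} \approx -0.66667$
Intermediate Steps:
$\frac{5}{15} \left(-8 + L\right) = \frac{5}{15} \left(-8 + 6\right) = 5 \cdot \frac{1}{15} \left(-2\right) = \frac{1}{3} \left(-2\right) = - \frac{2}{3}$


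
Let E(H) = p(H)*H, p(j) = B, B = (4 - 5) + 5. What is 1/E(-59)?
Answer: -1/236 ≈ -0.0042373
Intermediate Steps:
B = 4 (B = -1 + 5 = 4)
p(j) = 4
E(H) = 4*H
1/E(-59) = 1/(4*(-59)) = 1/(-236) = -1/236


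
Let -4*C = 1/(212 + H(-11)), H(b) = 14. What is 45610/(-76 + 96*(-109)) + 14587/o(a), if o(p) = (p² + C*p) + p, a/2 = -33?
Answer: -1894930897/2043825102 ≈ -0.92715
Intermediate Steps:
C = -1/904 (C = -1/(4*(212 + 14)) = -¼/226 = -¼*1/226 = -1/904 ≈ -0.0011062)
a = -66 (a = 2*(-33) = -66)
o(p) = p² + 903*p/904 (o(p) = (p² - p/904) + p = p² + 903*p/904)
45610/(-76 + 96*(-109)) + 14587/o(a) = 45610/(-76 + 96*(-109)) + 14587/(((1/904)*(-66)*(903 + 904*(-66)))) = 45610/(-76 - 10464) + 14587/(((1/904)*(-66)*(903 - 59664))) = 45610/(-10540) + 14587/(((1/904)*(-66)*(-58761))) = 45610*(-1/10540) + 14587/(1939113/452) = -4561/1054 + 14587*(452/1939113) = -4561/1054 + 6593324/1939113 = -1894930897/2043825102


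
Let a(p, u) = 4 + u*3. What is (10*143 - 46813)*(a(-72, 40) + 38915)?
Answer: -1771706937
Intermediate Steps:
a(p, u) = 4 + 3*u
(10*143 - 46813)*(a(-72, 40) + 38915) = (10*143 - 46813)*((4 + 3*40) + 38915) = (1430 - 46813)*((4 + 120) + 38915) = -45383*(124 + 38915) = -45383*39039 = -1771706937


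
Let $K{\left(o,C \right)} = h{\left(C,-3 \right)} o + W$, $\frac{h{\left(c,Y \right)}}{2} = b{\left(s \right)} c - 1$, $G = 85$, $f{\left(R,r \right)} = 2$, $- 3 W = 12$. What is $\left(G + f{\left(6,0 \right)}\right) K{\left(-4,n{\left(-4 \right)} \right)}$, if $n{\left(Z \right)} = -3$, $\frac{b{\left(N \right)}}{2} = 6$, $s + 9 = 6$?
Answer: $25404$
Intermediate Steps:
$W = -4$ ($W = \left(- \frac{1}{3}\right) 12 = -4$)
$s = -3$ ($s = -9 + 6 = -3$)
$b{\left(N \right)} = 12$ ($b{\left(N \right)} = 2 \cdot 6 = 12$)
$h{\left(c,Y \right)} = -2 + 24 c$ ($h{\left(c,Y \right)} = 2 \left(12 c - 1\right) = 2 \left(-1 + 12 c\right) = -2 + 24 c$)
$K{\left(o,C \right)} = -4 + o \left(-2 + 24 C\right)$ ($K{\left(o,C \right)} = \left(-2 + 24 C\right) o - 4 = o \left(-2 + 24 C\right) - 4 = -4 + o \left(-2 + 24 C\right)$)
$\left(G + f{\left(6,0 \right)}\right) K{\left(-4,n{\left(-4 \right)} \right)} = \left(85 + 2\right) \left(-4 + 2 \left(-4\right) \left(-1 + 12 \left(-3\right)\right)\right) = 87 \left(-4 + 2 \left(-4\right) \left(-1 - 36\right)\right) = 87 \left(-4 + 2 \left(-4\right) \left(-37\right)\right) = 87 \left(-4 + 296\right) = 87 \cdot 292 = 25404$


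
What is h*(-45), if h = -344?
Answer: 15480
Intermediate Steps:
h*(-45) = -344*(-45) = 15480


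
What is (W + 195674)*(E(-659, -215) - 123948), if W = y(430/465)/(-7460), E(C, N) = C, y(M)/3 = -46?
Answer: -90946174538023/3730 ≈ -2.4382e+10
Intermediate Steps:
y(M) = -138 (y(M) = 3*(-46) = -138)
W = 69/3730 (W = -138/(-7460) = -138*(-1/7460) = 69/3730 ≈ 0.018499)
(W + 195674)*(E(-659, -215) - 123948) = (69/3730 + 195674)*(-659 - 123948) = (729864089/3730)*(-124607) = -90946174538023/3730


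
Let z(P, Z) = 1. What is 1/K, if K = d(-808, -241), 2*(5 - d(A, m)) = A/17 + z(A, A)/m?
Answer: 8194/235715 ≈ 0.034762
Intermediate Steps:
d(A, m) = 5 - 1/(2*m) - A/34 (d(A, m) = 5 - (A/17 + 1/m)/2 = 5 - (1/m + A/17)/2 = 5 + (-1/(2*m) - A/34) = 5 - 1/(2*m) - A/34)
K = 235715/8194 (K = (1/34)*(-17 - 241*(170 - 1*(-808)))/(-241) = (1/34)*(-1/241)*(-17 - 241*(170 + 808)) = (1/34)*(-1/241)*(-17 - 241*978) = (1/34)*(-1/241)*(-17 - 235698) = (1/34)*(-1/241)*(-235715) = 235715/8194 ≈ 28.767)
1/K = 1/(235715/8194) = 8194/235715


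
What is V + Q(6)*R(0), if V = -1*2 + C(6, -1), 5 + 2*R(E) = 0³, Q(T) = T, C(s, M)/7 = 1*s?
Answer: 25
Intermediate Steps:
C(s, M) = 7*s (C(s, M) = 7*(1*s) = 7*s)
R(E) = -5/2 (R(E) = -5/2 + (½)*0³ = -5/2 + (½)*0 = -5/2 + 0 = -5/2)
V = 40 (V = -1*2 + 7*6 = -2 + 42 = 40)
V + Q(6)*R(0) = 40 + 6*(-5/2) = 40 - 15 = 25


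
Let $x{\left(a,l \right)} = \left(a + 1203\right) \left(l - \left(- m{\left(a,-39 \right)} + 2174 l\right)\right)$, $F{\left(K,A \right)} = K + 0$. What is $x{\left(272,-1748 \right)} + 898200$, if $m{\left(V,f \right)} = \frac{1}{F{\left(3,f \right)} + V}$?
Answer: $\frac{61638985159}{11} \approx 5.6035 \cdot 10^{9}$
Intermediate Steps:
$F{\left(K,A \right)} = K$
$m{\left(V,f \right)} = \frac{1}{3 + V}$
$x{\left(a,l \right)} = \left(1203 + a\right) \left(\frac{1}{3 + a} - 2173 l\right)$ ($x{\left(a,l \right)} = \left(a + 1203\right) \left(l - \left(- \frac{1}{3 + a} + 2174 l\right)\right) = \left(1203 + a\right) \left(l - \left(- \frac{1}{3 + a} + 2174 l\right)\right) = \left(1203 + a\right) \left(\frac{1}{3 + a} - 2173 l\right)$)
$x{\left(272,-1748 \right)} + 898200 = \frac{1203 + 272 - - 3798404 \left(3 + 272\right) \left(1203 + 272\right)}{3 + 272} + 898200 = \frac{1203 + 272 - \left(-3798404\right) 275 \cdot 1475}{275} + 898200 = \frac{1203 + 272 + 1540727622500}{275} + 898200 = \frac{1}{275} \cdot 1540727623975 + 898200 = \frac{61629104959}{11} + 898200 = \frac{61638985159}{11}$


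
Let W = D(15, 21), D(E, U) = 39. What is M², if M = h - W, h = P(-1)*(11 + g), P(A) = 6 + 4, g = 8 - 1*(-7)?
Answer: 48841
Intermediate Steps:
g = 15 (g = 8 + 7 = 15)
W = 39
P(A) = 10
h = 260 (h = 10*(11 + 15) = 10*26 = 260)
M = 221 (M = 260 - 1*39 = 260 - 39 = 221)
M² = 221² = 48841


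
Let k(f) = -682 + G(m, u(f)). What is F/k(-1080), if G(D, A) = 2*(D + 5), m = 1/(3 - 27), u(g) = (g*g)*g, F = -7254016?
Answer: 87048192/8065 ≈ 10793.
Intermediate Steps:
u(g) = g³ (u(g) = g²*g = g³)
m = -1/24 (m = 1/(-24) = -1/24 ≈ -0.041667)
G(D, A) = 10 + 2*D (G(D, A) = 2*(5 + D) = 10 + 2*D)
k(f) = -8065/12 (k(f) = -682 + (10 + 2*(-1/24)) = -682 + (10 - 1/12) = -682 + 119/12 = -8065/12)
F/k(-1080) = -7254016/(-8065/12) = -7254016*(-12/8065) = 87048192/8065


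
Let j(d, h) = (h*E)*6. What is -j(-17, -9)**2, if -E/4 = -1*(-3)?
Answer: -419904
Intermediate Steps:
E = -12 (E = -(-4)*(-3) = -4*3 = -12)
j(d, h) = -72*h (j(d, h) = (h*(-12))*6 = -12*h*6 = -72*h)
-j(-17, -9)**2 = -(-72*(-9))**2 = -1*648**2 = -1*419904 = -419904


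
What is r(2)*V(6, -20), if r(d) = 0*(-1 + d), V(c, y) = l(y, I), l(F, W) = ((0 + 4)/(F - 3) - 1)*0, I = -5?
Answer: 0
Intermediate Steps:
l(F, W) = 0 (l(F, W) = (4/(-3 + F) - 1)*0 = (-1 + 4/(-3 + F))*0 = 0)
V(c, y) = 0
r(d) = 0
r(2)*V(6, -20) = 0*0 = 0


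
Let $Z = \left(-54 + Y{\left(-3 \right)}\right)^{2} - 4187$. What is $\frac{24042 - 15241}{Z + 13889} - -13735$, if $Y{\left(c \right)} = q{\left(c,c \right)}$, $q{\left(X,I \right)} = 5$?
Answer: $\frac{12787962}{931} \approx 13736.0$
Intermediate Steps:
$Y{\left(c \right)} = 5$
$Z = -1786$ ($Z = \left(-54 + 5\right)^{2} - 4187 = \left(-49\right)^{2} - 4187 = 2401 - 4187 = -1786$)
$\frac{24042 - 15241}{Z + 13889} - -13735 = \frac{24042 - 15241}{-1786 + 13889} - -13735 = \frac{8801}{12103} + 13735 = 8801 \cdot \frac{1}{12103} + 13735 = \frac{677}{931} + 13735 = \frac{12787962}{931}$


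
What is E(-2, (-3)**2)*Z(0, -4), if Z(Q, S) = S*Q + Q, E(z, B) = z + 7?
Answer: 0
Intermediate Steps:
E(z, B) = 7 + z
Z(Q, S) = Q + Q*S (Z(Q, S) = Q*S + Q = Q + Q*S)
E(-2, (-3)**2)*Z(0, -4) = (7 - 2)*(0*(1 - 4)) = 5*(0*(-3)) = 5*0 = 0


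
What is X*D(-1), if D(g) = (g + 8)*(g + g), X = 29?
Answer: -406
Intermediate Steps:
D(g) = 2*g*(8 + g) (D(g) = (8 + g)*(2*g) = 2*g*(8 + g))
X*D(-1) = 29*(2*(-1)*(8 - 1)) = 29*(2*(-1)*7) = 29*(-14) = -406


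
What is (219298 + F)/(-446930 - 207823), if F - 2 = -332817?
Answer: 37839/218251 ≈ 0.17337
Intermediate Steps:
F = -332815 (F = 2 - 332817 = -332815)
(219298 + F)/(-446930 - 207823) = (219298 - 332815)/(-446930 - 207823) = -113517/(-654753) = -113517*(-1/654753) = 37839/218251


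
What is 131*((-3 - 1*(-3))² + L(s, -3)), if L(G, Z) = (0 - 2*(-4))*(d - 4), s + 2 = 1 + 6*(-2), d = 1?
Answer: -3144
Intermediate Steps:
s = -13 (s = -2 + (1 + 6*(-2)) = -2 + (1 - 12) = -2 - 11 = -13)
L(G, Z) = -24 (L(G, Z) = (0 - 2*(-4))*(1 - 4) = (0 + 8)*(-3) = 8*(-3) = -24)
131*((-3 - 1*(-3))² + L(s, -3)) = 131*((-3 - 1*(-3))² - 24) = 131*((-3 + 3)² - 24) = 131*(0² - 24) = 131*(0 - 24) = 131*(-24) = -3144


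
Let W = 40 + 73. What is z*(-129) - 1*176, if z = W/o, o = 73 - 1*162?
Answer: -1087/89 ≈ -12.213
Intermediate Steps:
o = -89 (o = 73 - 162 = -89)
W = 113
z = -113/89 (z = 113/(-89) = 113*(-1/89) = -113/89 ≈ -1.2697)
z*(-129) - 1*176 = -113/89*(-129) - 1*176 = 14577/89 - 176 = -1087/89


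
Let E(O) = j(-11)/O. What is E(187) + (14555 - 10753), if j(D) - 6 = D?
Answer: 710969/187 ≈ 3802.0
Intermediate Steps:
j(D) = 6 + D
E(O) = -5/O (E(O) = (6 - 11)/O = -5/O)
E(187) + (14555 - 10753) = -5/187 + (14555 - 10753) = -5*1/187 + 3802 = -5/187 + 3802 = 710969/187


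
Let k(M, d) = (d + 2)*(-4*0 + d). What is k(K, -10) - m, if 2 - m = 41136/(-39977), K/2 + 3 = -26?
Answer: 3077070/39977 ≈ 76.971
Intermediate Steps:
K = -58 (K = -6 + 2*(-26) = -6 - 52 = -58)
k(M, d) = d*(2 + d) (k(M, d) = (2 + d)*(0 + d) = (2 + d)*d = d*(2 + d))
m = 121090/39977 (m = 2 - 41136/(-39977) = 2 - 41136*(-1)/39977 = 2 - 1*(-41136/39977) = 2 + 41136/39977 = 121090/39977 ≈ 3.0290)
k(K, -10) - m = -10*(2 - 10) - 1*121090/39977 = -10*(-8) - 121090/39977 = 80 - 121090/39977 = 3077070/39977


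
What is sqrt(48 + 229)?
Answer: sqrt(277) ≈ 16.643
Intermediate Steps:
sqrt(48 + 229) = sqrt(277)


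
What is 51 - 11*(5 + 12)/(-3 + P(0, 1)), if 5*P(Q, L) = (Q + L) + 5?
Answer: 1394/9 ≈ 154.89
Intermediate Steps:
P(Q, L) = 1 + L/5 + Q/5 (P(Q, L) = ((Q + L) + 5)/5 = ((L + Q) + 5)/5 = (5 + L + Q)/5 = 1 + L/5 + Q/5)
51 - 11*(5 + 12)/(-3 + P(0, 1)) = 51 - 11*(5 + 12)/(-3 + (1 + (⅕)*1 + (⅕)*0)) = 51 - 187/(-3 + (1 + ⅕ + 0)) = 51 - 187/(-3 + 6/5) = 51 - 187/(-9/5) = 51 - 187*(-5)/9 = 51 - 11*(-85/9) = 51 + 935/9 = 1394/9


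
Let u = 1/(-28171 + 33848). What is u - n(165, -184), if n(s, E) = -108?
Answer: 613117/5677 ≈ 108.00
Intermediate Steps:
u = 1/5677 ≈ 0.00017615
u - n(165, -184) = 1/5677 - 1*(-108) = 1/5677 + 108 = 613117/5677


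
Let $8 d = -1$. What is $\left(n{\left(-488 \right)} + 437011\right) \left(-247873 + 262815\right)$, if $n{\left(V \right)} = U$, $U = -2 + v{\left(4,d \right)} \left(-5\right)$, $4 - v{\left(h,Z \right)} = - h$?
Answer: $6529190798$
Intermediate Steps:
$d = - \frac{1}{8}$ ($d = \frac{1}{8} \left(-1\right) = - \frac{1}{8} \approx -0.125$)
$v{\left(h,Z \right)} = 4 + h$ ($v{\left(h,Z \right)} = 4 - - h = 4 + h$)
$U = -42$ ($U = -2 + \left(4 + 4\right) \left(-5\right) = -2 + 8 \left(-5\right) = -2 - 40 = -42$)
$n{\left(V \right)} = -42$
$\left(n{\left(-488 \right)} + 437011\right) \left(-247873 + 262815\right) = \left(-42 + 437011\right) \left(-247873 + 262815\right) = 436969 \cdot 14942 = 6529190798$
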